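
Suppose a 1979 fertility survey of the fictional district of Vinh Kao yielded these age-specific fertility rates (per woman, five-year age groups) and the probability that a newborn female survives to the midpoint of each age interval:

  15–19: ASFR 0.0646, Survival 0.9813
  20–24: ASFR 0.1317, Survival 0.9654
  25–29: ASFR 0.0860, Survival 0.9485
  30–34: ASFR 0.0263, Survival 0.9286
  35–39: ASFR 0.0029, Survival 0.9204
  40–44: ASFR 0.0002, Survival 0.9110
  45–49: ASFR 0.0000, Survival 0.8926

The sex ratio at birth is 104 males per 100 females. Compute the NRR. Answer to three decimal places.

Proportion female at birth = 100 / (100 + 104) = 0.49020.
Weighting each age-specific rate by interval width and survival:
  15–19: 5 × 0.0646 × 0.9813 = 0.31696
  20–24: 5 × 0.1317 × 0.9654 = 0.63572
  25–29: 5 × 0.0860 × 0.9485 = 0.40786
  30–34: 5 × 0.0263 × 0.9286 = 0.12211
  35–39: 5 × 0.0029 × 0.9204 = 0.01335
  40–44: 5 × 0.0002 × 0.9110 = 0.00091
  45–49: 5 × 0.0000 × 0.8926 = 0.00000
Sum = 1.49691
NRR = 0.49020 × 1.49691 = 0.73379
An NRR under 1 implies long-run decline under these rates.

0.734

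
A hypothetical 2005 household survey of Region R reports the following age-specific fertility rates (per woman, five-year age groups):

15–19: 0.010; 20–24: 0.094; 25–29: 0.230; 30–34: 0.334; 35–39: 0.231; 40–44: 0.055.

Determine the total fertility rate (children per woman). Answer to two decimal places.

4.77

Sum of ASFRs = 0.010 + 0.094 + 0.230 + 0.334 + 0.231 + 0.055 = 0.954
TFR = 5 × 0.954 = 4.77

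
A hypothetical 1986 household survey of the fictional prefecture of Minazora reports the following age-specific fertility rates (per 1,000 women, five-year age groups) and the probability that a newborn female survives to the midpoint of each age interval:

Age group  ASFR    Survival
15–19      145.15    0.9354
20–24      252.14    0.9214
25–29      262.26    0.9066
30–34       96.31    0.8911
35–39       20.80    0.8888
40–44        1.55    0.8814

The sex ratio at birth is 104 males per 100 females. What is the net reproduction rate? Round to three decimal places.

1.744

Proportion female at birth = 100 / (100 + 104) = 0.49020.
Each age group contributes 5 × ASFR × survival:
  15–19: 5 × 145.15/1000 × 0.9354 = 0.67887
  20–24: 5 × 252.14/1000 × 0.9214 = 1.16161
  25–29: 5 × 262.26/1000 × 0.9066 = 1.18882
  30–34: 5 × 96.31/1000 × 0.8911 = 0.42911
  35–39: 5 × 20.80/1000 × 0.8888 = 0.09244
  40–44: 5 × 1.55/1000 × 0.8814 = 0.00683
Sum = 3.55768
NRR = 0.49020 × 3.55768 = 1.74397
An NRR exceeding 1 indicates intrinsic growth under these rates.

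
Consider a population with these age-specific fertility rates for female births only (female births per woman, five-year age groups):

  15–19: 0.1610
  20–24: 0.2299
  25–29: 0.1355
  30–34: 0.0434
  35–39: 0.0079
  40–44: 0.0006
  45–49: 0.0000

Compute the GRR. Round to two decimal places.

2.89

Sum of female ASFRs = 0.1610 + 0.2299 + 0.1355 + 0.0434 + 0.0079 + 0.0006 + 0.0000 = 0.5783
GRR = 5 × 0.5783 = 2.8915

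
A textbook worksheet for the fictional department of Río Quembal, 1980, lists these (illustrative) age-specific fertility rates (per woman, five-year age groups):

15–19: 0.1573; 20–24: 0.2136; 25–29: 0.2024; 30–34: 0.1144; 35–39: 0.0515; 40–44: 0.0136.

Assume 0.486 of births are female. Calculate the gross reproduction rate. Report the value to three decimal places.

1.829

Proportion female at birth = 0.486.
Sum of ASFRs = 0.1573 + 0.2136 + 0.2024 + 0.1144 + 0.0515 + 0.0136 = 0.7528
TFR = 5 × 0.7528 = 3.764
GRR = 0.486 × 3.764 = 1.82930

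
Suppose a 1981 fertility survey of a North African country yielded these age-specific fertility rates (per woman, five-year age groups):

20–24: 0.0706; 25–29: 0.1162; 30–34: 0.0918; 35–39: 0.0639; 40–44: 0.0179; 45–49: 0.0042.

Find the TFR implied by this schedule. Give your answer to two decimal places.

1.82

Sum of ASFRs = 0.0706 + 0.1162 + 0.0918 + 0.0639 + 0.0179 + 0.0042 = 0.3646
TFR = 5 × 0.3646 = 1.823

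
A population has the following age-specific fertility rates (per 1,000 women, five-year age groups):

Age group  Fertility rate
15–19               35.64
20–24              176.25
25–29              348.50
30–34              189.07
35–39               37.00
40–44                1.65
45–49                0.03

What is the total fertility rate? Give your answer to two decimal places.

3.94

Sum of ASFRs = 35.64 + 176.25 + 348.50 + 189.07 + 37.00 + 1.65 + 0.03 = 788.14
TFR = 5 × 788.14 / 1000 = 3.9407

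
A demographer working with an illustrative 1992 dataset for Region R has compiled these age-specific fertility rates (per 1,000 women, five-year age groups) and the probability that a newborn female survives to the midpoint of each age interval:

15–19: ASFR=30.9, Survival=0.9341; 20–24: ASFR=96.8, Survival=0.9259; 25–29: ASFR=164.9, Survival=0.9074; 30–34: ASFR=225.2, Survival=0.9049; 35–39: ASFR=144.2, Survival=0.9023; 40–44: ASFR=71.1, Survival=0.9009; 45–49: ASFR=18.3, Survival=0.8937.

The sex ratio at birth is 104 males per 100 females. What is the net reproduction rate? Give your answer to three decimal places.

1.673

Proportion female at birth = 100 / (100 + 104) = 0.49020.
Per-age-group product (5 × ASFR × survival probability):
  15–19: 5 × 30.9/1000 × 0.9341 = 0.14432
  20–24: 5 × 96.8/1000 × 0.9259 = 0.44814
  25–29: 5 × 164.9/1000 × 0.9074 = 0.74815
  30–34: 5 × 225.2/1000 × 0.9049 = 1.01892
  35–39: 5 × 144.2/1000 × 0.9023 = 0.65056
  40–44: 5 × 71.1/1000 × 0.9009 = 0.32027
  45–49: 5 × 18.3/1000 × 0.8937 = 0.08177
Sum = 3.41213
NRR = 0.49020 × 3.41213 = 1.67263
An NRR exceeding 1 indicates intrinsic growth under these rates.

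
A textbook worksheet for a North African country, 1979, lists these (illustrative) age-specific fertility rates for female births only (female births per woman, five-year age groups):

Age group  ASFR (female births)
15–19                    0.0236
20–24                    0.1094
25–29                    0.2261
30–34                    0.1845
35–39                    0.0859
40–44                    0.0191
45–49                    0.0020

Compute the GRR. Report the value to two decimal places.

3.25

Sum of female ASFRs = 0.0236 + 0.1094 + 0.2261 + 0.1845 + 0.0859 + 0.0191 + 0.0020 = 0.6506
GRR = 5 × 0.6506 = 3.253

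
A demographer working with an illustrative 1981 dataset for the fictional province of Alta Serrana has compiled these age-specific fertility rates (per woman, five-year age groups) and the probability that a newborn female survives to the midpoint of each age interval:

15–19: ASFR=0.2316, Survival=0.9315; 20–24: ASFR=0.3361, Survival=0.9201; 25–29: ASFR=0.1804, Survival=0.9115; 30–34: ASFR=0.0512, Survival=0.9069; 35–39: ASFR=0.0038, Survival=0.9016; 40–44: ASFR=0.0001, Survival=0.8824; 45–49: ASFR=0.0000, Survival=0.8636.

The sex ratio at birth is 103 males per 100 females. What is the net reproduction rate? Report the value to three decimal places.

Proportion female at birth = 100 / (100 + 103) = 0.49261.
Survival-weighted fertility by age (5·fₓ·Sₓ):
  15–19: 5 × 0.2316 × 0.9315 = 1.07868
  20–24: 5 × 0.3361 × 0.9201 = 1.54623
  25–29: 5 × 0.1804 × 0.9115 = 0.82217
  30–34: 5 × 0.0512 × 0.9069 = 0.23217
  35–39: 5 × 0.0038 × 0.9016 = 0.01713
  40–44: 5 × 0.0001 × 0.8824 = 0.00044
  45–49: 5 × 0.0000 × 0.8636 = 0.00000
Sum = 3.69682
NRR = 0.49261 × 3.69682 = 1.82109
NRR > 1, so each generation more than replaces itself.

1.821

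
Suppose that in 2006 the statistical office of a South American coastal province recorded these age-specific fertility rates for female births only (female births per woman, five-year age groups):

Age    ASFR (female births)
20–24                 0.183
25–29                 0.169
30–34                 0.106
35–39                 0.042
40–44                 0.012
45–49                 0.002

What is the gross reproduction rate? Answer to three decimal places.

2.570

Sum of female ASFRs = 0.183 + 0.169 + 0.106 + 0.042 + 0.012 + 0.002 = 0.514
GRR = 5 × 0.514 = 2.57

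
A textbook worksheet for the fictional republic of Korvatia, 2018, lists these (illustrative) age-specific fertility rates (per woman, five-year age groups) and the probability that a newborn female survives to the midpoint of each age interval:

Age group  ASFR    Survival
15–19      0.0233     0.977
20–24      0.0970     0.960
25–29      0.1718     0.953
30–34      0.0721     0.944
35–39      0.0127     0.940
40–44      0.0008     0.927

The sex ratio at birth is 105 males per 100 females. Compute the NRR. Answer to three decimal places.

0.879

Proportion female at birth = 100 / (100 + 105) = 0.48780.
Each age group contributes 5 × ASFR × survival:
  15–19: 5 × 0.0233 × 0.977 = 0.11382
  20–24: 5 × 0.0970 × 0.960 = 0.46560
  25–29: 5 × 0.1718 × 0.953 = 0.81863
  30–34: 5 × 0.0721 × 0.944 = 0.34031
  35–39: 5 × 0.0127 × 0.940 = 0.05969
  40–44: 5 × 0.0008 × 0.927 = 0.00371
Sum = 1.80176
NRR = 0.48780 × 1.80176 = 0.87890
NRR < 1, so the cohort does not fully replace itself.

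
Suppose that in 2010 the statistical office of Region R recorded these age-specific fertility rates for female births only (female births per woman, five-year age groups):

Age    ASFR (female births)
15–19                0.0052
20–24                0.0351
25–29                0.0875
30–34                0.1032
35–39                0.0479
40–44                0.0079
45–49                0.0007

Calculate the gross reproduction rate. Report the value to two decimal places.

Sum of female ASFRs = 0.0052 + 0.0351 + 0.0875 + 0.1032 + 0.0479 + 0.0079 + 0.0007 = 0.2875
GRR = 5 × 0.2875 = 1.4375

1.44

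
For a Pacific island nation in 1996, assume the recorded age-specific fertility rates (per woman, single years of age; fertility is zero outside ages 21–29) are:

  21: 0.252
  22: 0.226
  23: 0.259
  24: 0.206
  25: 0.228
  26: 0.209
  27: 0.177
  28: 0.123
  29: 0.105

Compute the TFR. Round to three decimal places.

1.785

Sum of ASFRs = 0.252 + 0.226 + 0.259 + 0.206 + 0.228 + 0.209 + 0.177 + 0.123 + 0.105 = 1.785
TFR = 1.785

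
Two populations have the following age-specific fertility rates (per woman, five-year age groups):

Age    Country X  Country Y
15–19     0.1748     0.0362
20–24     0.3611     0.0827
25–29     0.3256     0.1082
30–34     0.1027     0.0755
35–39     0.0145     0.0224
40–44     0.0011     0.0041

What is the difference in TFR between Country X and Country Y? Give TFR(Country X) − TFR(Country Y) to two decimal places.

3.25

Country X:
  Sum of ASFRs = 0.1748 + 0.3611 + 0.3256 + 0.1027 + 0.0145 + 0.0011 = 0.9798
  TFR = 5 × 0.9798 = 4.899
Country Y:
  Sum of ASFRs = 0.0362 + 0.0827 + 0.1082 + 0.0755 + 0.0224 + 0.0041 = 0.3291
  TFR = 5 × 0.3291 = 1.6455
Difference = 4.899 − 1.6455 = 3.2535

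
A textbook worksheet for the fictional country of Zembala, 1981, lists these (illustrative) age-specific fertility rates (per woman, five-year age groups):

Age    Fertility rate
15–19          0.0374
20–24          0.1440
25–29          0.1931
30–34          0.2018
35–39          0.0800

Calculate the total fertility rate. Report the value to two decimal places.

3.28

Sum of ASFRs = 0.0374 + 0.1440 + 0.1931 + 0.2018 + 0.0800 = 0.6563
TFR = 5 × 0.6563 = 3.2815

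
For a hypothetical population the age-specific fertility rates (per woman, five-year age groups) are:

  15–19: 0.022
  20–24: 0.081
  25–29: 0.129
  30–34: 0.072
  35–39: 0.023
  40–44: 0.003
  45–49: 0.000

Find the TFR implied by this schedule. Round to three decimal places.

Sum of ASFRs = 0.022 + 0.081 + 0.129 + 0.072 + 0.023 + 0.003 + 0.000 = 0.330
TFR = 5 × 0.330 = 1.65

1.650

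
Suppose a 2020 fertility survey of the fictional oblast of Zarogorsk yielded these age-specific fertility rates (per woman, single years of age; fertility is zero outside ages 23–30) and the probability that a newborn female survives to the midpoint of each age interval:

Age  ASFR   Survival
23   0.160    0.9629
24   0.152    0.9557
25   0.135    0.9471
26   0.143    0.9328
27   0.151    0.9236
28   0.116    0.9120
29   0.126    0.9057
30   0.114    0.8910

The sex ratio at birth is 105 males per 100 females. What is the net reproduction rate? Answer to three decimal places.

Proportion female at birth = 100 / (100 + 105) = 0.48780.
Each age group contributes 1 × ASFR × survival:
  23: 1 × 0.160 × 0.9629 = 0.15406
  24: 1 × 0.152 × 0.9557 = 0.14527
  25: 1 × 0.135 × 0.9471 = 0.12786
  26: 1 × 0.143 × 0.9328 = 0.13339
  27: 1 × 0.151 × 0.9236 = 0.13946
  28: 1 × 0.116 × 0.9120 = 0.10579
  29: 1 × 0.126 × 0.9057 = 0.11412
  30: 1 × 0.114 × 0.8910 = 0.10157
Sum = 1.02152
NRR = 0.48780 × 1.02152 = 0.49830

0.498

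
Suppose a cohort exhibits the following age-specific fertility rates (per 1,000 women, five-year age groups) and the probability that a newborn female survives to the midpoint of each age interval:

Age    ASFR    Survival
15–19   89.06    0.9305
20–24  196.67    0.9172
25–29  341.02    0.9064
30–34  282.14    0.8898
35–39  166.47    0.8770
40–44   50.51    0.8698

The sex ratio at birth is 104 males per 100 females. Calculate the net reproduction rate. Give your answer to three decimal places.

2.484

Proportion female at birth = 100 / (100 + 104) = 0.49020.
Weighting each age-specific rate by interval width and survival:
  15–19: 5 × 89.06/1000 × 0.9305 = 0.41435
  20–24: 5 × 196.67/1000 × 0.9172 = 0.90193
  25–29: 5 × 341.02/1000 × 0.9064 = 1.54550
  30–34: 5 × 282.14/1000 × 0.8898 = 1.25524
  35–39: 5 × 166.47/1000 × 0.8770 = 0.72997
  40–44: 5 × 50.51/1000 × 0.8698 = 0.21967
Sum = 5.06666
NRR = 0.49020 × 5.06666 = 2.48368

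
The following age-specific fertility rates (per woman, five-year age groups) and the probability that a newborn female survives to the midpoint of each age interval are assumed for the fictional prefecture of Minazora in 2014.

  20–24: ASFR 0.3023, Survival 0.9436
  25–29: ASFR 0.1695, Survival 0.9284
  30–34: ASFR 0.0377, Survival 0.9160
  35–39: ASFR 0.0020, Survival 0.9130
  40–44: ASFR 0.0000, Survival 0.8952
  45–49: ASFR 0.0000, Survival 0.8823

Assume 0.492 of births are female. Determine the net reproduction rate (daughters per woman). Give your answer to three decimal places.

1.178

Proportion female at birth = 0.492.
Weighting each age-specific rate by interval width and survival:
  20–24: 5 × 0.3023 × 0.9436 = 1.42625
  25–29: 5 × 0.1695 × 0.9284 = 0.78682
  30–34: 5 × 0.0377 × 0.9160 = 0.17267
  35–39: 5 × 0.0020 × 0.9130 = 0.00913
  40–44: 5 × 0.0000 × 0.8952 = 0.00000
  45–49: 5 × 0.0000 × 0.8823 = 0.00000
Sum = 2.39487
NRR = 0.492 × 2.39487 = 1.17828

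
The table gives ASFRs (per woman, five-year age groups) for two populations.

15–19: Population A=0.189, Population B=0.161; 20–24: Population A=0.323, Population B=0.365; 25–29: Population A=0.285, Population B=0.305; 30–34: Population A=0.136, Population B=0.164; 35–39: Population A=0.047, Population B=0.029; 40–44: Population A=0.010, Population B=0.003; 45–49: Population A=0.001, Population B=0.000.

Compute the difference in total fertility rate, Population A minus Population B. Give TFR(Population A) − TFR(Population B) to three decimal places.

Population A:
  Sum of ASFRs = 0.189 + 0.323 + 0.285 + 0.136 + 0.047 + 0.010 + 0.001 = 0.991
  TFR = 5 × 0.991 = 4.955
Population B:
  Sum of ASFRs = 0.161 + 0.365 + 0.305 + 0.164 + 0.029 + 0.003 + 0.000 = 1.027
  TFR = 5 × 1.027 = 5.135
Difference = 4.955 − 5.135 = -0.18

-0.180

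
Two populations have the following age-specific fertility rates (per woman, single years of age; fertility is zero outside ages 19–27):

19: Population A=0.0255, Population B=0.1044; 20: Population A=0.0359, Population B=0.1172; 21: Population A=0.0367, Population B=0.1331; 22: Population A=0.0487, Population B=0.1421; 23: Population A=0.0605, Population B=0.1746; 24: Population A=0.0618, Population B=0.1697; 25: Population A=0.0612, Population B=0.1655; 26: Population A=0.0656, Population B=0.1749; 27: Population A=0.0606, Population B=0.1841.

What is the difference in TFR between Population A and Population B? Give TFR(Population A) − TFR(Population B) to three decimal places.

-0.909

Population A:
  Sum of ASFRs = 0.0255 + 0.0359 + 0.0367 + 0.0487 + 0.0605 + 0.0618 + 0.0612 + 0.0656 + 0.0606 = 0.4565
  TFR = 0.4565
Population B:
  Sum of ASFRs = 0.1044 + 0.1172 + 0.1331 + 0.1421 + 0.1746 + 0.1697 + 0.1655 + 0.1749 + 0.1841 = 1.3656
  TFR = 1.3656
Difference = 0.4565 − 1.3656 = -0.9091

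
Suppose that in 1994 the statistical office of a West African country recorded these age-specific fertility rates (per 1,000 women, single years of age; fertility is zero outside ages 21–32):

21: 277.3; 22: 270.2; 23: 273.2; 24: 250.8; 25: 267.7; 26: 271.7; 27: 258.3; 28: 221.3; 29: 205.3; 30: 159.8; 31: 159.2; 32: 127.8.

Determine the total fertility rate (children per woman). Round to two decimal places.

Sum of ASFRs = 277.3 + 270.2 + 273.2 + 250.8 + 267.7 + 271.7 + 258.3 + 221.3 + 205.3 + 159.8 + 159.2 + 127.8 = 2742.6
TFR = 2742.6 / 1000 = 2.7426

2.74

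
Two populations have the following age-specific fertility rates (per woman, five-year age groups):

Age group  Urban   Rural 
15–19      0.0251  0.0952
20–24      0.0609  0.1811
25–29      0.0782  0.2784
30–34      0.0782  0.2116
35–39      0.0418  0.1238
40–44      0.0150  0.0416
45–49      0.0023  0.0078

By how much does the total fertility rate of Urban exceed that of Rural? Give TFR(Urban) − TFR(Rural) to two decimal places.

Urban:
  Sum of ASFRs = 0.0251 + 0.0609 + 0.0782 + 0.0782 + 0.0418 + 0.0150 + 0.0023 = 0.3015
  TFR = 5 × 0.3015 = 1.5075
Rural:
  Sum of ASFRs = 0.0952 + 0.1811 + 0.2784 + 0.2116 + 0.1238 + 0.0416 + 0.0078 = 0.9395
  TFR = 5 × 0.9395 = 4.6975
Difference = 1.5075 − 4.6975 = -3.19

-3.19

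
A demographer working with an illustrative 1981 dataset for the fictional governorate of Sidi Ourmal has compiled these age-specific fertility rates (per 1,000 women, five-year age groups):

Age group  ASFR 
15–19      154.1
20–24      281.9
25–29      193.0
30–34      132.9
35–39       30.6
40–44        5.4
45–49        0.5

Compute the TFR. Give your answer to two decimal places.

Sum of ASFRs = 154.1 + 281.9 + 193.0 + 132.9 + 30.6 + 5.4 + 0.5 = 798.4
TFR = 5 × 798.4 / 1000 = 3.992

3.99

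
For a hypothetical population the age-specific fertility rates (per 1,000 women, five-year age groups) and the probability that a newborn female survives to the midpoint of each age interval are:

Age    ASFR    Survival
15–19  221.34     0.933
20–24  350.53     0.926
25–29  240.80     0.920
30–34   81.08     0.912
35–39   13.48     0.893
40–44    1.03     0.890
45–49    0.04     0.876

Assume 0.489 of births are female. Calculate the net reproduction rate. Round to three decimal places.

Proportion female at birth = 0.489.
Each age group contributes 5 × ASFR × survival:
  15–19: 5 × 221.34/1000 × 0.933 = 1.03255
  20–24: 5 × 350.53/1000 × 0.926 = 1.62295
  25–29: 5 × 240.80/1000 × 0.920 = 1.10768
  30–34: 5 × 81.08/1000 × 0.912 = 0.36972
  35–39: 5 × 13.48/1000 × 0.893 = 0.06019
  40–44: 5 × 1.03/1000 × 0.890 = 0.00458
  45–49: 5 × 0.04/1000 × 0.876 = 0.00018
Sum = 4.19785
NRR = 0.489 × 4.19785 = 2.05275

2.053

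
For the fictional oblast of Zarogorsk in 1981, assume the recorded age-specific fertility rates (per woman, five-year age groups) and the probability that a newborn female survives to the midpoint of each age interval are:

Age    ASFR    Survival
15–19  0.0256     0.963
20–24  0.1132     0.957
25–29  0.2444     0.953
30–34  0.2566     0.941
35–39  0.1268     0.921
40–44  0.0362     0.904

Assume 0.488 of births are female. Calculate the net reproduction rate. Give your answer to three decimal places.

1.847

Proportion female at birth = 0.488.
Per-age-group product (5 × ASFR × survival probability):
  15–19: 5 × 0.0256 × 0.963 = 0.12326
  20–24: 5 × 0.1132 × 0.957 = 0.54166
  25–29: 5 × 0.2444 × 0.953 = 1.16457
  30–34: 5 × 0.2566 × 0.941 = 1.20730
  35–39: 5 × 0.1268 × 0.921 = 0.58391
  40–44: 5 × 0.0362 × 0.904 = 0.16362
Sum = 3.78432
NRR = 0.488 × 3.78432 = 1.84675
NRR > 1, so each generation more than replaces itself.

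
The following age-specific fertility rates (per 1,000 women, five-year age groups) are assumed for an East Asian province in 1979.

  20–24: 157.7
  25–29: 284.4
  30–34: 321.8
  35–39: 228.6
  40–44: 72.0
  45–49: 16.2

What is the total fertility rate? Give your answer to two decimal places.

5.40

Sum of ASFRs = 157.7 + 284.4 + 321.8 + 228.6 + 72.0 + 16.2 = 1080.7
TFR = 5 × 1080.7 / 1000 = 5.4035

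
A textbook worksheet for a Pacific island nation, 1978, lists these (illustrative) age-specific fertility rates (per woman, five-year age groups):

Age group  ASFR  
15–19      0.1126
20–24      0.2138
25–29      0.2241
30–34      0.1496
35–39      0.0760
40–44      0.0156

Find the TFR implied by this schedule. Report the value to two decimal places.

3.96

Sum of ASFRs = 0.1126 + 0.2138 + 0.2241 + 0.1496 + 0.0760 + 0.0156 = 0.7917
TFR = 5 × 0.7917 = 3.9585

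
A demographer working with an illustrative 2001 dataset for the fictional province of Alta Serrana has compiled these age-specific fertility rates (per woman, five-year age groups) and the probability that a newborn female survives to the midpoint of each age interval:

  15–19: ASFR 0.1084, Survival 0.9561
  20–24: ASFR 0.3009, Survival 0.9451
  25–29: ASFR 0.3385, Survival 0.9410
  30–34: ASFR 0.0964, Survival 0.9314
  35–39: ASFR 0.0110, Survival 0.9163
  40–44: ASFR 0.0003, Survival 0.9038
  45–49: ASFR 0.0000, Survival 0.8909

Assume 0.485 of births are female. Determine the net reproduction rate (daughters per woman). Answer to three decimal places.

Proportion female at birth = 0.485.
Each age group contributes 5 × ASFR × survival:
  15–19: 5 × 0.1084 × 0.9561 = 0.51821
  20–24: 5 × 0.3009 × 0.9451 = 1.42190
  25–29: 5 × 0.3385 × 0.9410 = 1.59264
  30–34: 5 × 0.0964 × 0.9314 = 0.44893
  35–39: 5 × 0.0110 × 0.9163 = 0.05040
  40–44: 5 × 0.0003 × 0.9038 = 0.00136
  45–49: 5 × 0.0000 × 0.8909 = 0.00000
Sum = 4.03344
NRR = 0.485 × 4.03344 = 1.95622

1.956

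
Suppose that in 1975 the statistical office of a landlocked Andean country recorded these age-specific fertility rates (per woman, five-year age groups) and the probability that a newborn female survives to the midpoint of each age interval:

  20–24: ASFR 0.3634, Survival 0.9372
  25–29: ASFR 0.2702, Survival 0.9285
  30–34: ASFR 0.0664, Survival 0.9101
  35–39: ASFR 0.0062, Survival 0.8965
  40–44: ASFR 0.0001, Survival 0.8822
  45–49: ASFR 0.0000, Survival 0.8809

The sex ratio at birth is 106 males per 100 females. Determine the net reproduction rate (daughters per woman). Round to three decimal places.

1.596

Proportion female at birth = 100 / (100 + 106) = 0.48544.
Each age group contributes 5 × ASFR × survival:
  20–24: 5 × 0.3634 × 0.9372 = 1.70289
  25–29: 5 × 0.2702 × 0.9285 = 1.25440
  30–34: 5 × 0.0664 × 0.9101 = 0.30215
  35–39: 5 × 0.0062 × 0.8965 = 0.02779
  40–44: 5 × 0.0001 × 0.8822 = 0.00044
  45–49: 5 × 0.0000 × 0.8809 = 0.00000
Sum = 3.28767
NRR = 0.48544 × 3.28767 = 1.59597
An NRR exceeding 1 indicates intrinsic growth under these rates.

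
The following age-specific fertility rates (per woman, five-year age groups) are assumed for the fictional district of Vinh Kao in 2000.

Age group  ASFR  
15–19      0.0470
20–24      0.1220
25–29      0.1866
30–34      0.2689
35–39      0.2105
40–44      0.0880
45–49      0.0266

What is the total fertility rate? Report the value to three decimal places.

4.748

Sum of ASFRs = 0.0470 + 0.1220 + 0.1866 + 0.2689 + 0.2105 + 0.0880 + 0.0266 = 0.9496
TFR = 5 × 0.9496 = 4.748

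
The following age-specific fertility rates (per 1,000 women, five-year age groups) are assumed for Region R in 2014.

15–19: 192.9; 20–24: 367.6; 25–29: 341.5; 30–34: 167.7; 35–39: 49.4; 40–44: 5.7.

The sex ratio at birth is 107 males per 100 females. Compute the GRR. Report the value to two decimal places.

2.72

Proportion female at birth = 100 / (100 + 107) = 0.48309.
Sum of ASFRs = 192.9 + 367.6 + 341.5 + 167.7 + 49.4 + 5.7 = 1124.8
TFR = 5 × 1124.8 / 1000 = 5.624
GRR = 0.48309 × 5.624 = 2.71690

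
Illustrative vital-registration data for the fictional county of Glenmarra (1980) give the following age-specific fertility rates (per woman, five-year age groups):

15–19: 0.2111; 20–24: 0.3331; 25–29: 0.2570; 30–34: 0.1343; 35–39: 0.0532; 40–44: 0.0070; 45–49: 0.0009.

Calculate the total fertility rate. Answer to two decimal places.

4.98

Sum of ASFRs = 0.2111 + 0.3331 + 0.2570 + 0.1343 + 0.0532 + 0.0070 + 0.0009 = 0.9966
TFR = 5 × 0.9966 = 4.983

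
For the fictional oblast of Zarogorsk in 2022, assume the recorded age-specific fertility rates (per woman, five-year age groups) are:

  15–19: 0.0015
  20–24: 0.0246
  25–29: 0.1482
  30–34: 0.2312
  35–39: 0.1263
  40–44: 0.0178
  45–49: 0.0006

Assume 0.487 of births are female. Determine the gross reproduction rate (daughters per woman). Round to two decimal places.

Proportion female at birth = 0.487.
Sum of ASFRs = 0.0015 + 0.0246 + 0.1482 + 0.2312 + 0.1263 + 0.0178 + 0.0006 = 0.5502
TFR = 5 × 0.5502 = 2.751
GRR = 0.487 × 2.751 = 1.33974

1.34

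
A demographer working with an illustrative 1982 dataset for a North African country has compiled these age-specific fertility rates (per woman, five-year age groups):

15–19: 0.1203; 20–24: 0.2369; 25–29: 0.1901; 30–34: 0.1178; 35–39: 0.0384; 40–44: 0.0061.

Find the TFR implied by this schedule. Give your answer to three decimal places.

Sum of ASFRs = 0.1203 + 0.2369 + 0.1901 + 0.1178 + 0.0384 + 0.0061 = 0.7096
TFR = 5 × 0.7096 = 3.548

3.548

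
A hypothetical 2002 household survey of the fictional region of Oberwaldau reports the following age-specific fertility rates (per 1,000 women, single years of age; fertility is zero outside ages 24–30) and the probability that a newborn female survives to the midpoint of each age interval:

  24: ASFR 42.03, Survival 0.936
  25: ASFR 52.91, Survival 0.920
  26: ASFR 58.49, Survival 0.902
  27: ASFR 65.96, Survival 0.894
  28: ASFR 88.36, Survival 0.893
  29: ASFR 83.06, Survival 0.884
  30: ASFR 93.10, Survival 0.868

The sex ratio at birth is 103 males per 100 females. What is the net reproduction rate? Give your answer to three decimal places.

Proportion female at birth = 100 / (100 + 103) = 0.49261.
Per-age-group product (1 × ASFR × survival probability):
  24: 1 × 42.03/1000 × 0.936 = 0.03934
  25: 1 × 52.91/1000 × 0.920 = 0.04868
  26: 1 × 58.49/1000 × 0.902 = 0.05276
  27: 1 × 65.96/1000 × 0.894 = 0.05897
  28: 1 × 88.36/1000 × 0.893 = 0.07891
  29: 1 × 83.06/1000 × 0.884 = 0.07343
  30: 1 × 93.10/1000 × 0.868 = 0.08081
Sum = 0.43290
NRR = 0.49261 × 0.43290 = 0.21325
An NRR under 1 implies long-run decline under these rates.

0.213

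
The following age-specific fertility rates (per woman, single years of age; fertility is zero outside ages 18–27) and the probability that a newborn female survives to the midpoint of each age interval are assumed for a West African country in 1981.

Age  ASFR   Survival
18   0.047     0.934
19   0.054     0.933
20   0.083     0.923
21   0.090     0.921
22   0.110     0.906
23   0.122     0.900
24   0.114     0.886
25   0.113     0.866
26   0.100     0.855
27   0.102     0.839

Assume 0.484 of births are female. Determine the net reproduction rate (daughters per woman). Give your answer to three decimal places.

Proportion female at birth = 0.484.
Per-age-group product (1 × ASFR × survival probability):
  18: 1 × 0.047 × 0.934 = 0.04390
  19: 1 × 0.054 × 0.933 = 0.05038
  20: 1 × 0.083 × 0.923 = 0.07661
  21: 1 × 0.090 × 0.921 = 0.08289
  22: 1 × 0.110 × 0.906 = 0.09966
  23: 1 × 0.122 × 0.900 = 0.10980
  24: 1 × 0.114 × 0.886 = 0.10100
  25: 1 × 0.113 × 0.866 = 0.09786
  26: 1 × 0.100 × 0.855 = 0.08550
  27: 1 × 0.102 × 0.839 = 0.08558
Sum = 0.83318
NRR = 0.484 × 0.83318 = 0.40326

0.403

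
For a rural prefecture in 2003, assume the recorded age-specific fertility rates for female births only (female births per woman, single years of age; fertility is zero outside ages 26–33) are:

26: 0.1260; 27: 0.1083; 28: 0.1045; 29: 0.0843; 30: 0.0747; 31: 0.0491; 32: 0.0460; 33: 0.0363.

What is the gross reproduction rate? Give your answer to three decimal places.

0.629

Sum of female ASFRs = 0.1260 + 0.1083 + 0.1045 + 0.0843 + 0.0747 + 0.0491 + 0.0460 + 0.0363 = 0.6292
GRR = 0.6292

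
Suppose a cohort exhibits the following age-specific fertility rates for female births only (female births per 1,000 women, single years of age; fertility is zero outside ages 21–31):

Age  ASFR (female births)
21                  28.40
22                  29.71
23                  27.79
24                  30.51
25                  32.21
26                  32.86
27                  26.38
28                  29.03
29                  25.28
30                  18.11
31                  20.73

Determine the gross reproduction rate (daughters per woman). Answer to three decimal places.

Sum of female ASFRs = 28.40 + 29.71 + 27.79 + 30.51 + 32.21 + 32.86 + 26.38 + 29.03 + 25.28 + 18.11 + 20.73 = 301.01
GRR = 301.01 / 1000 = 0.30101

0.301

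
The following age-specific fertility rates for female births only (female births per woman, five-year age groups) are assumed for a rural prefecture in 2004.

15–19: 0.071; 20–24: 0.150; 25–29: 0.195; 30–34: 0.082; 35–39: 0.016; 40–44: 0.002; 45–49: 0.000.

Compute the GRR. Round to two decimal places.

Sum of female ASFRs = 0.071 + 0.150 + 0.195 + 0.082 + 0.016 + 0.002 + 0.000 = 0.516
GRR = 5 × 0.516 = 2.58

2.58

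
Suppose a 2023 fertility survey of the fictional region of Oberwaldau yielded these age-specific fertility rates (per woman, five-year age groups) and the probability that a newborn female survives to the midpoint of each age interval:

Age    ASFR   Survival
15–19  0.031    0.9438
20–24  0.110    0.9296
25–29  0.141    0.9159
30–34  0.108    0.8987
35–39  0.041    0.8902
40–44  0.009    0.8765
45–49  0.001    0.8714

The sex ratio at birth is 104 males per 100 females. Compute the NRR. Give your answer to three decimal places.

0.988

Proportion female at birth = 100 / (100 + 104) = 0.49020.
Survival-weighted fertility by age (5·fₓ·Sₓ):
  15–19: 5 × 0.031 × 0.9438 = 0.14629
  20–24: 5 × 0.110 × 0.9296 = 0.51128
  25–29: 5 × 0.141 × 0.9159 = 0.64571
  30–34: 5 × 0.108 × 0.8987 = 0.48530
  35–39: 5 × 0.041 × 0.8902 = 0.18249
  40–44: 5 × 0.009 × 0.8765 = 0.03944
  45–49: 5 × 0.001 × 0.8714 = 0.00436
Sum = 2.01487
NRR = 0.49020 × 2.01487 = 0.98769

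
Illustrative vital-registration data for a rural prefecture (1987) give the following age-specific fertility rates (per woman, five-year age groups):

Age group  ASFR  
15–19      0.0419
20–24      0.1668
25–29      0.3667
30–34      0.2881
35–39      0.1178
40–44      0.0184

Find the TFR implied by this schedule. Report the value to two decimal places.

5.00

Sum of ASFRs = 0.0419 + 0.1668 + 0.3667 + 0.2881 + 0.1178 + 0.0184 = 0.9997
TFR = 5 × 0.9997 = 4.9985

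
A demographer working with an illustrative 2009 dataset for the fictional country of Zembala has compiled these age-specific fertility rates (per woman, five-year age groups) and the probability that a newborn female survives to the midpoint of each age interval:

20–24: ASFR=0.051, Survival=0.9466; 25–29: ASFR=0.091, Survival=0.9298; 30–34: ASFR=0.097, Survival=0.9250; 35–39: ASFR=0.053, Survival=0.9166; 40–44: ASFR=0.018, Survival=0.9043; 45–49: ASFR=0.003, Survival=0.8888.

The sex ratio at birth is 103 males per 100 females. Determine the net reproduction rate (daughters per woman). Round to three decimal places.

Proportion female at birth = 100 / (100 + 103) = 0.49261.
Survival-weighted fertility by age (5·fₓ·Sₓ):
  20–24: 5 × 0.051 × 0.9466 = 0.24138
  25–29: 5 × 0.091 × 0.9298 = 0.42306
  30–34: 5 × 0.097 × 0.9250 = 0.44863
  35–39: 5 × 0.053 × 0.9166 = 0.24290
  40–44: 5 × 0.018 × 0.9043 = 0.08139
  45–49: 5 × 0.003 × 0.8888 = 0.01333
Sum = 1.45069
NRR = 0.49261 × 1.45069 = 0.71462
An NRR under 1 implies long-run decline under these rates.

0.715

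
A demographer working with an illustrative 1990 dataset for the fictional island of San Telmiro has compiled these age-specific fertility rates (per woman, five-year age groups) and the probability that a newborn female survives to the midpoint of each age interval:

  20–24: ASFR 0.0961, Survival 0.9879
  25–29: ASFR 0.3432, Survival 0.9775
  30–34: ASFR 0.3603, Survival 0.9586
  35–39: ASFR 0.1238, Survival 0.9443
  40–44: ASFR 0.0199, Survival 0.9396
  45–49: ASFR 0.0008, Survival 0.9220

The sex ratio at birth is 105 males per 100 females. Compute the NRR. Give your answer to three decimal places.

Proportion female at birth = 100 / (100 + 105) = 0.48780.
Weighting each age-specific rate by interval width and survival:
  20–24: 5 × 0.0961 × 0.9879 = 0.47469
  25–29: 5 × 0.3432 × 0.9775 = 1.67739
  30–34: 5 × 0.3603 × 0.9586 = 1.72692
  35–39: 5 × 0.1238 × 0.9443 = 0.58452
  40–44: 5 × 0.0199 × 0.9396 = 0.09349
  45–49: 5 × 0.0008 × 0.9220 = 0.00369
Sum = 4.56070
NRR = 0.48780 × 4.56070 = 2.22471

2.225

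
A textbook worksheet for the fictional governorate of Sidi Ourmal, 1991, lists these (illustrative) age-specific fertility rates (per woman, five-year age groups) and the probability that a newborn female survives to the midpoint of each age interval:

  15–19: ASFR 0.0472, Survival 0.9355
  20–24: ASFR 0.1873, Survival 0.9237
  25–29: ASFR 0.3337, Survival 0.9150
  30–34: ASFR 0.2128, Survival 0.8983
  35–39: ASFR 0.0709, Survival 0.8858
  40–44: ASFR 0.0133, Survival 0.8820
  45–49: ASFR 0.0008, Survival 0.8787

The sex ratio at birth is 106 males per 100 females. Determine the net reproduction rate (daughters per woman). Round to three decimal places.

1.915

Proportion female at birth = 100 / (100 + 106) = 0.48544.
Weighting each age-specific rate by interval width and survival:
  15–19: 5 × 0.0472 × 0.9355 = 0.22078
  20–24: 5 × 0.1873 × 0.9237 = 0.86505
  25–29: 5 × 0.3337 × 0.9150 = 1.52668
  30–34: 5 × 0.2128 × 0.8983 = 0.95579
  35–39: 5 × 0.0709 × 0.8858 = 0.31402
  40–44: 5 × 0.0133 × 0.8820 = 0.05865
  45–49: 5 × 0.0008 × 0.8787 = 0.00351
Sum = 3.94448
NRR = 0.48544 × 3.94448 = 1.91481
An NRR exceeding 1 indicates intrinsic growth under these rates.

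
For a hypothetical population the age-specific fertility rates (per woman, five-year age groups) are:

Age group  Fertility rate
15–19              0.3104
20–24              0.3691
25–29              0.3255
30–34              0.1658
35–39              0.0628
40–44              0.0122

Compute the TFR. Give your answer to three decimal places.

6.229

Sum of ASFRs = 0.3104 + 0.3691 + 0.3255 + 0.1658 + 0.0628 + 0.0122 = 1.2458
TFR = 5 × 1.2458 = 6.229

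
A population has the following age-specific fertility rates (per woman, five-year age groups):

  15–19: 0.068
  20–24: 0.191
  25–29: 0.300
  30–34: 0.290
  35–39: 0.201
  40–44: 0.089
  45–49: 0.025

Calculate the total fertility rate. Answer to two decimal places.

Sum of ASFRs = 0.068 + 0.191 + 0.300 + 0.290 + 0.201 + 0.089 + 0.025 = 1.164
TFR = 5 × 1.164 = 5.82

5.82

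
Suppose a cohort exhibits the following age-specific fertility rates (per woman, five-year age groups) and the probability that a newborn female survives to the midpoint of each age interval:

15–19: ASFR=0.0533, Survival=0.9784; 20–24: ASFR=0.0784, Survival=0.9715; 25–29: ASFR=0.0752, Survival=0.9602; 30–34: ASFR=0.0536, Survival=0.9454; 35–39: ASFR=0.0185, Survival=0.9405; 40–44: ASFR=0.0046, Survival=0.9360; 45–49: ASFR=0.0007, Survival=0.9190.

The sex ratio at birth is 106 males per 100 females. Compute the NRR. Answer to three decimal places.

Proportion female at birth = 100 / (100 + 106) = 0.48544.
Per-age-group product (5 × ASFR × survival probability):
  15–19: 5 × 0.0533 × 0.9784 = 0.26074
  20–24: 5 × 0.0784 × 0.9715 = 0.38083
  25–29: 5 × 0.0752 × 0.9602 = 0.36104
  30–34: 5 × 0.0536 × 0.9454 = 0.25337
  35–39: 5 × 0.0185 × 0.9405 = 0.08700
  40–44: 5 × 0.0046 × 0.9360 = 0.02153
  45–49: 5 × 0.0007 × 0.9190 = 0.00322
Sum = 1.36773
NRR = 0.48544 × 1.36773 = 0.66395

0.664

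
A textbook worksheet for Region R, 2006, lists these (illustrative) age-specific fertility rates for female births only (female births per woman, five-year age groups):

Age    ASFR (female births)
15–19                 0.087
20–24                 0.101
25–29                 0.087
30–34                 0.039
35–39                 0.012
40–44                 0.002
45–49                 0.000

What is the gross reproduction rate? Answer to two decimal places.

1.64

Sum of female ASFRs = 0.087 + 0.101 + 0.087 + 0.039 + 0.012 + 0.002 + 0.000 = 0.328
GRR = 5 × 0.328 = 1.64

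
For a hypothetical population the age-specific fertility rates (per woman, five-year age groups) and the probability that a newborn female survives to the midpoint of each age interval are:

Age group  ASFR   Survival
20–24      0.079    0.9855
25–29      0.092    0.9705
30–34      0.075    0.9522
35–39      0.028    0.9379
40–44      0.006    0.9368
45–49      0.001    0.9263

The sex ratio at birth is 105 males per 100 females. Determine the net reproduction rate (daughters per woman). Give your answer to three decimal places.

Proportion female at birth = 100 / (100 + 105) = 0.48780.
Each age group contributes 5 × ASFR × survival:
  20–24: 5 × 0.079 × 0.9855 = 0.38927
  25–29: 5 × 0.092 × 0.9705 = 0.44643
  30–34: 5 × 0.075 × 0.9522 = 0.35708
  35–39: 5 × 0.028 × 0.9379 = 0.13131
  40–44: 5 × 0.006 × 0.9368 = 0.02810
  45–49: 5 × 0.001 × 0.9263 = 0.00463
Sum = 1.35682
NRR = 0.48780 × 1.35682 = 0.66186

0.662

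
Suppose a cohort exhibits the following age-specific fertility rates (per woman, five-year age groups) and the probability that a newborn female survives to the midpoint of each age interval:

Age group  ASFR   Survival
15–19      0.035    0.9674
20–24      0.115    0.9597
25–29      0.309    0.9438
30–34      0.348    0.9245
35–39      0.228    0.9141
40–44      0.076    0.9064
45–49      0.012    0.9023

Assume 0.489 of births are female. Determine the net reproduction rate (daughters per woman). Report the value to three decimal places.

Proportion female at birth = 0.489.
Per-age-group product (5 × ASFR × survival probability):
  15–19: 5 × 0.035 × 0.9674 = 0.16930
  20–24: 5 × 0.115 × 0.9597 = 0.55183
  25–29: 5 × 0.309 × 0.9438 = 1.45817
  30–34: 5 × 0.348 × 0.9245 = 1.60863
  35–39: 5 × 0.228 × 0.9141 = 1.04207
  40–44: 5 × 0.076 × 0.9064 = 0.34443
  45–49: 5 × 0.012 × 0.9023 = 0.05414
Sum = 5.22857
NRR = 0.489 × 5.22857 = 2.55677

2.557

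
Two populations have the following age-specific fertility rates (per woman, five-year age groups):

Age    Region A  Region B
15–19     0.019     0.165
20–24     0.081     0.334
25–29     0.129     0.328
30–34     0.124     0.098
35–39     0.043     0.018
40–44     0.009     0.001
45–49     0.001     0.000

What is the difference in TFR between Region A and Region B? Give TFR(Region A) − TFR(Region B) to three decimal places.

-2.690

Region A:
  Sum of ASFRs = 0.019 + 0.081 + 0.129 + 0.124 + 0.043 + 0.009 + 0.001 = 0.406
  TFR = 5 × 0.406 = 2.03
Region B:
  Sum of ASFRs = 0.165 + 0.334 + 0.328 + 0.098 + 0.018 + 0.001 + 0.000 = 0.944
  TFR = 5 × 0.944 = 4.72
Difference = 2.03 − 4.72 = -2.69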